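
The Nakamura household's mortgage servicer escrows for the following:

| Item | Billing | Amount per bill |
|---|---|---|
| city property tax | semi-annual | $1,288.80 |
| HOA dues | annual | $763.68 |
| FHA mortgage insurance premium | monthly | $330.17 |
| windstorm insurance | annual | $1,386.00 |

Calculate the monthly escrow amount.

City property tax = $1,288.80 × 2 = $2,577.60 per year
HOA dues = $763.68 per year
FHA mortgage insurance premium = $330.17 × 12 = $3,962.04 per year
Windstorm insurance = $1,386.00 per year
Total annual escrow = $2,577.60 + $763.68 + $3,962.04 + $1,386.00 = $8,689.32
Base monthly escrow = $8,689.32 / 12 = $724.11

$724.11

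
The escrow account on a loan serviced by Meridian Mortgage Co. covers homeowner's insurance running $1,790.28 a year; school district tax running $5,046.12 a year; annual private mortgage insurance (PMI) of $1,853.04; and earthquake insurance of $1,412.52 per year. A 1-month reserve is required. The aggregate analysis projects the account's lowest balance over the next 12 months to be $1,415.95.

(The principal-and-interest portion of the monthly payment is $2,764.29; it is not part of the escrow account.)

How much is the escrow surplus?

Homeowner's insurance = $1,790.28
School district tax = $5,046.12
Private mortgage insurance (PMI) = $1,853.04
Earthquake insurance = $1,412.52
Yearly total = $10,101.96
Monthly = $10,101.96 ÷ 12 = $841.83
Required reserve = 1 × $841.83 = $841.83
Surplus = $1,415.95 − $841.83 = $574.12

$574.12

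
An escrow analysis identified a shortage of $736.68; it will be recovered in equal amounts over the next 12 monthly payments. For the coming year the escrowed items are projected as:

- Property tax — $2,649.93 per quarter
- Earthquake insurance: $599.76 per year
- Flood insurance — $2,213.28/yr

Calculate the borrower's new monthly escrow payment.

Property tax — $2,649.93 × 4 = $10,599.72
Earthquake insurance — $599.76
Flood insurance — $2,213.28
Total annual escrow = $10,599.72 + $599.76 + $2,213.28 = $13,412.76
Monthly = $13,412.76 ÷ 12 = $1,117.73
Monthly shortage recovery: $736.68 / 12 = $61.39
Adjusted monthly = $1,117.73 + $61.39 = $1,179.12

$1,179.12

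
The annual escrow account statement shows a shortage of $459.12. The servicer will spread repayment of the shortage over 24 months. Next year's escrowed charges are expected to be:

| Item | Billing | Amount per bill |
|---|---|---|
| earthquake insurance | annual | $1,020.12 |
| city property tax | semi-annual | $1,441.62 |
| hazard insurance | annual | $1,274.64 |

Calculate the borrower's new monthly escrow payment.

$450.63

Earthquake insurance = $1,020.12/yr
City property tax = $1,441.62 × 2 = $2,883.24/yr
Hazard insurance = $1,274.64/yr
Combined annual = $5,178.00
Base monthly escrow = $5,178.00 / 12 = $431.50
Shortage spread = $459.12 ÷ 24 = $19.13/mo
Adjusted monthly = $431.50 + $19.13 = $450.63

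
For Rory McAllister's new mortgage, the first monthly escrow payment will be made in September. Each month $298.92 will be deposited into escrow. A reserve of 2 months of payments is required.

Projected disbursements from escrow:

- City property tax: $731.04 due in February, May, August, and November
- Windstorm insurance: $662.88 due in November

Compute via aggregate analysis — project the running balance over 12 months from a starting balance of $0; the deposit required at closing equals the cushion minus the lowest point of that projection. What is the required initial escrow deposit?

Cushion = 2 × $298.92 = $597.84
Trial balance (start $0, +$298.92 each month, − disbursements):
  Sep: +$298.92 → $298.92
  Oct: +$298.92 → $597.84
  Nov: +$298.92 − $1,393.92 → -$497.16
  Dec: +$298.92 → -$198.24
  Jan: +$298.92 → $100.68
  Feb: +$298.92 − $731.04 → -$331.44
  Mar: +$298.92 → -$32.52
  Apr: +$298.92 → $266.40
  May: +$298.92 − $731.04 → -$165.72
  Jun: +$298.92 → $133.20
  Jul: +$298.92 → $432.12
  Aug: +$298.92 − $731.04 → $0.00
Lowest trial balance = -$497.16 (Nov)
Initial deposit = cushion − low point = $597.84 − (-$497.16) = $1,095.00

$1,095.00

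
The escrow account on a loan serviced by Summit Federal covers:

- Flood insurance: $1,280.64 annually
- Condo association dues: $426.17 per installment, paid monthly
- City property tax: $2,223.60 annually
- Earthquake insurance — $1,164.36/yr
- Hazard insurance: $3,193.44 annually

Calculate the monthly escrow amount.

$1,081.34

Flood insurance: $1,280.64 per year
Condo association dues: $426.17 × 12 = $5,114.04 per year
City property tax: $2,223.60 per year
Earthquake insurance: $1,164.36 per year
Hazard insurance: $3,193.44 per year
Total per year = $1,280.64 + $5,114.04 + $2,223.60 + $1,164.36 + $3,193.44 = $12,976.08
Per month = $12,976.08 / 12 = $1,081.34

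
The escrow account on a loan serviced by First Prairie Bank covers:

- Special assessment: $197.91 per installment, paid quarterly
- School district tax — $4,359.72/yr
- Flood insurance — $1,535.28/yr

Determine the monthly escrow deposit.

Special assessment: $197.91 × 4 = $791.64 per year
School district tax: $4,359.72 per year
Flood insurance: $1,535.28 per year
Annual escrow total = $6,686.64
Per month = $6,686.64 / 12 = $557.22

$557.22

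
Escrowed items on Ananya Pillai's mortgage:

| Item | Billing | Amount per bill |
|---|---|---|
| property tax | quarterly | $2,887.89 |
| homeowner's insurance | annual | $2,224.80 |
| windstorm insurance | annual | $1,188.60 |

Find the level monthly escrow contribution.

Property tax — $2,887.89 × 4 = $11,551.56/yr
Homeowner's insurance — $2,224.80/yr
Windstorm insurance — $1,188.60/yr
Total annual escrow = $14,964.96
Monthly escrow = $14,964.96 / 12 = $1,247.08

$1,247.08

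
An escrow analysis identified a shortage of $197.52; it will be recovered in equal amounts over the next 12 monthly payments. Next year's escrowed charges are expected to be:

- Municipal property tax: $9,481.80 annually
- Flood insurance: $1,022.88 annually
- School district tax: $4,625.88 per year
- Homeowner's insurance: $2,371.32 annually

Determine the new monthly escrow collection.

$1,474.95

Municipal property tax — $9,481.80 annually
Flood insurance — $1,022.88 annually
School district tax — $4,625.88 annually
Homeowner's insurance — $2,371.32 annually
Annual escrow total = $17,501.88
Monthly escrow = $17,501.88 / 12 = $1,458.49
Shortage per month = $197.52 / 12 = $16.46
Adjusted monthly = $1,458.49 + $16.46 = $1,474.95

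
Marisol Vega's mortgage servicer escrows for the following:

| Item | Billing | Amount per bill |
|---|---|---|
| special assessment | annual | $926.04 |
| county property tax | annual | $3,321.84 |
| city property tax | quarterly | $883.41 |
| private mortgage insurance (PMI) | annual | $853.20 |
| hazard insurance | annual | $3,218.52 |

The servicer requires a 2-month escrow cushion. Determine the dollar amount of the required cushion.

$1,975.54

Special assessment — $926.04 per year
County property tax — $3,321.84 per year
City property tax — $883.41 × 4 = $3,533.64 per year
Private mortgage insurance (PMI) — $853.20 per year
Hazard insurance — $3,218.52 per year
Annual escrow total = $926.04 + $3,321.84 + $3,533.64 + $853.20 + $3,218.52 = $11,853.24
Base monthly escrow = $11,853.24 ÷ 12 = $987.77
Reserve = 2 × $987.77 = $1,975.54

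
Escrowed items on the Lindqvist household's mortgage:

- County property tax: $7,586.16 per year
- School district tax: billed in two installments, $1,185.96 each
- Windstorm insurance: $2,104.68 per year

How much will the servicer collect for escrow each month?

County property tax: $7,586.16
School district tax: $1,185.96 × 2 = $2,371.92
Windstorm insurance: $2,104.68
Yearly total = $7,586.16 + $2,371.92 + $2,104.68 = $12,062.76
Per month = $12,062.76 / 12 = $1,005.23

$1,005.23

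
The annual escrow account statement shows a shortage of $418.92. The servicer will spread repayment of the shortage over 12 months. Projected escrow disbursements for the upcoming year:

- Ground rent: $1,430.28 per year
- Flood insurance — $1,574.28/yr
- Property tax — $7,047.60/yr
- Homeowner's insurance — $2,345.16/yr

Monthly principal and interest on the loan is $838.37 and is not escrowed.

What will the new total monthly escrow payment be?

Ground rent = $1,430.28 per year
Flood insurance = $1,574.28 per year
Property tax = $7,047.60 per year
Homeowner's insurance = $2,345.16 per year
Combined annual = $12,397.32
Monthly escrow = $12,397.32 / 12 = $1,033.11
Shortage per month = $418.92 ÷ 12 = $34.91
New monthly escrow = $1,033.11 + $34.91 = $1,068.02

$1,068.02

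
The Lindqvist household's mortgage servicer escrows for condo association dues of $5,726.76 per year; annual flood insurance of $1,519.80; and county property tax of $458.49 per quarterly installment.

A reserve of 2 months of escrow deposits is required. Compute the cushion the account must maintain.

Condo association dues = $5,726.76
Flood insurance = $1,519.80
County property tax = $458.49 × 4 = $1,833.96
Total per year = $5,726.76 + $1,519.80 + $1,833.96 = $9,080.52
Base monthly escrow = $9,080.52 / 12 = $756.71
Required cushion = 2 × $756.71 = $1,513.42

$1,513.42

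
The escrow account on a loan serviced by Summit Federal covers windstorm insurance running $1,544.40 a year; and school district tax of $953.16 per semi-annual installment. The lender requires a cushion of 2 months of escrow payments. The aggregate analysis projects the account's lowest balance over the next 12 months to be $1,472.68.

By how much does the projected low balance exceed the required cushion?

Windstorm insurance — $1,544.40/yr
School district tax — $953.16 × 2 = $1,906.32/yr
Total annual escrow = $3,450.72
Per month = $3,450.72 / 12 = $287.56
Required cushion = 2 × $287.56 = $575.12
Surplus = $1,472.68 − $575.12 = $897.56

$897.56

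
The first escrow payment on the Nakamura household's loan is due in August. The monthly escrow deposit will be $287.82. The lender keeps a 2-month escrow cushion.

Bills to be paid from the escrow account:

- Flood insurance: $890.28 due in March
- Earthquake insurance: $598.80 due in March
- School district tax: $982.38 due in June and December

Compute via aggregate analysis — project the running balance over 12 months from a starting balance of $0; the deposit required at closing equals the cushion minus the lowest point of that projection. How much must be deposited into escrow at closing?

Cushion = 2 × $287.82 = $575.64
Trial balance (start $0, +$287.82 each month, − disbursements):
  Aug: +$287.82 → $287.82
  Sep: +$287.82 → $575.64
  Oct: +$287.82 → $863.46
  Nov: +$287.82 → $1,151.28
  Dec: +$287.82 − $982.38 → $456.72
  Jan: +$287.82 → $744.54
  Feb: +$287.82 → $1,032.36
  Mar: +$287.82 − $1,489.08 → -$168.90
  Apr: +$287.82 → $118.92
  May: +$287.82 → $406.74
  Jun: +$287.82 − $982.38 → -$287.82
  Jul: +$287.82 → $0.00
Lowest trial balance = -$287.82 (Jun)
Initial deposit = cushion − low point = $575.64 − (-$287.82) = $863.46

$863.46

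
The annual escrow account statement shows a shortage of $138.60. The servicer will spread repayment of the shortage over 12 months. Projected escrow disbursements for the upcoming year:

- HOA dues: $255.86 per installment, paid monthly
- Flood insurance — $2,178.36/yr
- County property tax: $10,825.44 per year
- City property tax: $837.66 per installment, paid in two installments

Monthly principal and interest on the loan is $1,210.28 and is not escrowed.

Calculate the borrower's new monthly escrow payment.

$1,490.67

HOA dues: $255.86 × 12 = $3,070.32 annually
Flood insurance: $2,178.36 annually
County property tax: $10,825.44 annually
City property tax: $837.66 × 2 = $1,675.32 annually
Annual escrow total = $3,070.32 + $2,178.36 + $10,825.44 + $1,675.32 = $17,749.44
Base monthly escrow = $17,749.44 ÷ 12 = $1,479.12
Shortage spread = $138.60 / 12 = $11.55/mo
Adjusted monthly = $1,479.12 + $11.55 = $1,490.67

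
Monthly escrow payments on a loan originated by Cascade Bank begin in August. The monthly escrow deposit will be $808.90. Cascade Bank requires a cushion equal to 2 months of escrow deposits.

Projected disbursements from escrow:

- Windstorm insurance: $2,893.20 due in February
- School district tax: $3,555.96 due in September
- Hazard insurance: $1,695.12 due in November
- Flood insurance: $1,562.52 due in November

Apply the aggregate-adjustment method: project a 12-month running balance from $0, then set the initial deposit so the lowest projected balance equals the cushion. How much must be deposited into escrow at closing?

Cushion = 2 × $808.90 = $1,617.80
Trial balance (start $0, +$808.90 each month, − disbursements):
  Aug: +$808.90 → $808.90
  Sep: +$808.90 − $3,555.96 → -$1,938.16
  Oct: +$808.90 → -$1,129.26
  Nov: +$808.90 − $3,257.64 → -$3,578.00
  Dec: +$808.90 → -$2,769.10
  Jan: +$808.90 → -$1,960.20
  Feb: +$808.90 − $2,893.20 → -$4,044.50
  Mar: +$808.90 → -$3,235.60
  Apr: +$808.90 → -$2,426.70
  May: +$808.90 → -$1,617.80
  Jun: +$808.90 → -$808.90
  Jul: +$808.90 → $0.00
Lowest trial balance = -$4,044.50 (Feb)
Initial deposit = cushion − low point = $1,617.80 − (-$4,044.50) = $5,662.30

$5,662.30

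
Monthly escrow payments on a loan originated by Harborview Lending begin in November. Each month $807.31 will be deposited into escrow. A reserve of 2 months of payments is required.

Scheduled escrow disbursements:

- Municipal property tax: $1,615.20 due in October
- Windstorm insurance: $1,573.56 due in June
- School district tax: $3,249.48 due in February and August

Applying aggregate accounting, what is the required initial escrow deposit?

Cushion = 2 × $807.31 = $1,614.62
Trial balance (start $0, +$807.31 each month, − disbursements):
  Nov: +$807.31 → $807.31
  Dec: +$807.31 → $1,614.62
  Jan: +$807.31 → $2,421.93
  Feb: +$807.31 − $3,249.48 → -$20.24
  Mar: +$807.31 → $787.07
  Apr: +$807.31 → $1,594.38
  May: +$807.31 → $2,401.69
  Jun: +$807.31 − $1,573.56 → $1,635.44
  Jul: +$807.31 → $2,442.75
  Aug: +$807.31 − $3,249.48 → $0.58
  Sep: +$807.31 → $807.89
  Oct: +$807.31 − $1,615.20 → $0.00
Lowest trial balance = -$20.24 (Feb)
Initial deposit = cushion − low point = $1,614.62 − (-$20.24) = $1,634.86

$1,634.86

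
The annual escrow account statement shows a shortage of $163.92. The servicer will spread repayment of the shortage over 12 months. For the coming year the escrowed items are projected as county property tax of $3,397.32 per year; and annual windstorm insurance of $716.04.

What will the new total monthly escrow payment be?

$356.44

County property tax: $3,397.32 per year
Windstorm insurance: $716.04 per year
Annual escrow total = $3,397.32 + $716.04 = $4,113.36
Monthly escrow = $4,113.36 / 12 = $342.78
Shortage spread = $163.92 / 12 = $13.66/mo
New monthly escrow = $342.78 + $13.66 = $356.44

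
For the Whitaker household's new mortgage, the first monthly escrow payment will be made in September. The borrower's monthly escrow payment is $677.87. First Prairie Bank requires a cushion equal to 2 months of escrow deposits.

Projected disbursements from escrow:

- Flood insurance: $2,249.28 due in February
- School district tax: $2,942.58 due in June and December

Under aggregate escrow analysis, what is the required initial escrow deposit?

$2,711.48

Cushion = 2 × $677.87 = $1,355.74
Trial balance (start $0, +$677.87 each month, − disbursements):
  Sep: +$677.87 → $677.87
  Oct: +$677.87 → $1,355.74
  Nov: +$677.87 → $2,033.61
  Dec: +$677.87 − $2,942.58 → -$231.10
  Jan: +$677.87 → $446.77
  Feb: +$677.87 − $2,249.28 → -$1,124.64
  Mar: +$677.87 → -$446.77
  Apr: +$677.87 → $231.10
  May: +$677.87 → $908.97
  Jun: +$677.87 − $2,942.58 → -$1,355.74
  Jul: +$677.87 → -$677.87
  Aug: +$677.87 → $0.00
Lowest trial balance = -$1,355.74 (Jun)
Initial deposit = cushion − low point = $1,355.74 − (-$1,355.74) = $2,711.48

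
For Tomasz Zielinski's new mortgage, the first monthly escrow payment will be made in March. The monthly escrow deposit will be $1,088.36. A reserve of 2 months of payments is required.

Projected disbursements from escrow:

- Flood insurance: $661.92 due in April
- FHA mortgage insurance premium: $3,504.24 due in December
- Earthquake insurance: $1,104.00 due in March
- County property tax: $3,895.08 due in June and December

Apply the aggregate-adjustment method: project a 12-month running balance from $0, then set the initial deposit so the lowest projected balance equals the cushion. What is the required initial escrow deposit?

$4,353.44

Cushion = 2 × $1,088.36 = $2,176.72
Trial balance (start $0, +$1,088.36 each month, − disbursements):
  Mar: +$1,088.36 − $1,104.00 → -$15.64
  Apr: +$1,088.36 − $661.92 → $410.80
  May: +$1,088.36 → $1,499.16
  Jun: +$1,088.36 − $3,895.08 → -$1,307.56
  Jul: +$1,088.36 → -$219.20
  Aug: +$1,088.36 → $869.16
  Sep: +$1,088.36 → $1,957.52
  Oct: +$1,088.36 → $3,045.88
  Nov: +$1,088.36 → $4,134.24
  Dec: +$1,088.36 − $7,399.32 → -$2,176.72
  Jan: +$1,088.36 → -$1,088.36
  Feb: +$1,088.36 → $0.00
Lowest trial balance = -$2,176.72 (Dec)
Initial deposit = cushion − low point = $2,176.72 − (-$2,176.72) = $4,353.44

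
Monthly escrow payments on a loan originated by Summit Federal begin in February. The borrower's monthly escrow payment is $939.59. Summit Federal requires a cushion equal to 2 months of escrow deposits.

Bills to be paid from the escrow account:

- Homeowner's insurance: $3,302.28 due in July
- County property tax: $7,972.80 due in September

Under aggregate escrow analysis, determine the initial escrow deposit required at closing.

Cushion = 2 × $939.59 = $1,879.18
Trial balance (start $0, +$939.59 each month, − disbursements):
  Feb: +$939.59 → $939.59
  Mar: +$939.59 → $1,879.18
  Apr: +$939.59 → $2,818.77
  May: +$939.59 → $3,758.36
  Jun: +$939.59 → $4,697.95
  Jul: +$939.59 − $3,302.28 → $2,335.26
  Aug: +$939.59 → $3,274.85
  Sep: +$939.59 − $7,972.80 → -$3,758.36
  Oct: +$939.59 → -$2,818.77
  Nov: +$939.59 → -$1,879.18
  Dec: +$939.59 → -$939.59
  Jan: +$939.59 → $0.00
Lowest trial balance = -$3,758.36 (Sep)
Initial deposit = cushion − low point = $1,879.18 − (-$3,758.36) = $5,637.54

$5,637.54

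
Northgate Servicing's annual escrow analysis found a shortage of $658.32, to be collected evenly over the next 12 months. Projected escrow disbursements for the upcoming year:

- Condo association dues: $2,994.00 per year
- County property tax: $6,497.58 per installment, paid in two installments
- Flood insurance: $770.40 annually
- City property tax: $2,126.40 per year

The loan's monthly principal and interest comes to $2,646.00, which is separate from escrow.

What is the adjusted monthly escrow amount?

$1,628.69

Condo association dues = $2,994.00/yr
County property tax = $6,497.58 × 2 = $12,995.16/yr
Flood insurance = $770.40/yr
City property tax = $2,126.40/yr
Annual escrow total = $2,994.00 + $12,995.16 + $770.40 + $2,126.40 = $18,885.96
Monthly = $18,885.96 / 12 = $1,573.83
Shortage per month = $658.32 ÷ 12 = $54.86
New monthly escrow = $1,573.83 + $54.86 = $1,628.69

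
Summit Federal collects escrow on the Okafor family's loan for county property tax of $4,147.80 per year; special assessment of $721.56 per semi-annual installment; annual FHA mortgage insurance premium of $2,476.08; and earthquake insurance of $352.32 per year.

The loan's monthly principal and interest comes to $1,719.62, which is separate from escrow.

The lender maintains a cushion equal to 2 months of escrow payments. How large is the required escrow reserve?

$1,403.22

County property tax — $4,147.80/yr
Special assessment — $721.56 × 2 = $1,443.12/yr
FHA mortgage insurance premium — $2,476.08/yr
Earthquake insurance — $352.32/yr
Combined annual = $4,147.80 + $1,443.12 + $2,476.08 + $352.32 = $8,419.32
Monthly escrow = $8,419.32 / 12 = $701.61
Reserve = 2 × $701.61 = $1,403.22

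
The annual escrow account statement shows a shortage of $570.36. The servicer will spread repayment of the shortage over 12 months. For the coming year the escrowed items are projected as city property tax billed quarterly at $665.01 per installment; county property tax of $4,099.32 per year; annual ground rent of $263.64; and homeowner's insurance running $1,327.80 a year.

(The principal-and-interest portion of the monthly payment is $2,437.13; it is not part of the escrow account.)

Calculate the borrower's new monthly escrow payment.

$743.43

City property tax — $665.01 × 4 = $2,660.04 annually
County property tax — $4,099.32 annually
Ground rent — $263.64 annually
Homeowner's insurance — $1,327.80 annually
Annual escrow total = $8,350.80
Monthly escrow = $8,350.80 ÷ 12 = $695.90
Shortage per month = $570.36 ÷ 12 = $47.53
Adjusted monthly = $695.90 + $47.53 = $743.43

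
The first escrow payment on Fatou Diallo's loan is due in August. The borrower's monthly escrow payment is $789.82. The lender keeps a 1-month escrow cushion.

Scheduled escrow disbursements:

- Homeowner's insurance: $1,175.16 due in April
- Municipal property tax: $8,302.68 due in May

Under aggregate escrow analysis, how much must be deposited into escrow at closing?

Cushion = 1 × $789.82 = $789.82
Trial balance (start $0, +$789.82 each month, − disbursements):
  Aug: +$789.82 → $789.82
  Sep: +$789.82 → $1,579.64
  Oct: +$789.82 → $2,369.46
  Nov: +$789.82 → $3,159.28
  Dec: +$789.82 → $3,949.10
  Jan: +$789.82 → $4,738.92
  Feb: +$789.82 → $5,528.74
  Mar: +$789.82 → $6,318.56
  Apr: +$789.82 − $1,175.16 → $5,933.22
  May: +$789.82 − $8,302.68 → -$1,579.64
  Jun: +$789.82 → -$789.82
  Jul: +$789.82 → $0.00
Lowest trial balance = -$1,579.64 (May)
Initial deposit = cushion − low point = $789.82 − (-$1,579.64) = $2,369.46

$2,369.46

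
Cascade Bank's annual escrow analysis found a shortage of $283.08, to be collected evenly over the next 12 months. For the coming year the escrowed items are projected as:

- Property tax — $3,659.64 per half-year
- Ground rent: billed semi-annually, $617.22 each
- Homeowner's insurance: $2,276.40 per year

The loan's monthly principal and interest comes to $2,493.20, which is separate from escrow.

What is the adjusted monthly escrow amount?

$926.10

Property tax — $3,659.64 × 2 = $7,319.28 annually
Ground rent — $617.22 × 2 = $1,234.44 annually
Homeowner's insurance — $2,276.40 annually
Yearly total = $7,319.28 + $1,234.44 + $2,276.40 = $10,830.12
Per month = $10,830.12 / 12 = $902.51
Shortage spread = $283.08 / 12 = $23.59/mo
Adjusted monthly = $902.51 + $23.59 = $926.10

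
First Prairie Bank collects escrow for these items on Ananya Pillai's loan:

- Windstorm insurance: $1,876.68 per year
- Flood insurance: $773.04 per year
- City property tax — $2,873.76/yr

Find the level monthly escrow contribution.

Windstorm insurance — $1,876.68 annually
Flood insurance — $773.04 annually
City property tax — $2,873.76 annually
Yearly total = $5,523.48
Base monthly escrow = $5,523.48 / 12 = $460.29

$460.29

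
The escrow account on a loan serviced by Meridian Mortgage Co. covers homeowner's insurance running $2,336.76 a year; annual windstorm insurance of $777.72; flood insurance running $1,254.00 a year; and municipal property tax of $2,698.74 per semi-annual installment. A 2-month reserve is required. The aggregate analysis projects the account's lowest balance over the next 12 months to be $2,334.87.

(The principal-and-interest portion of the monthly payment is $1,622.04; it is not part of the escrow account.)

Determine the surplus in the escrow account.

Homeowner's insurance: $2,336.76
Windstorm insurance: $777.72
Flood insurance: $1,254.00
Municipal property tax: $2,698.74 × 2 = $5,397.48
Combined annual = $2,336.76 + $777.72 + $1,254.00 + $5,397.48 = $9,765.96
Monthly = $9,765.96 ÷ 12 = $813.83
Required cushion = 2 × $813.83 = $1,627.66
Excess over cushion: $2,334.87 − $1,627.66 = $707.21

$707.21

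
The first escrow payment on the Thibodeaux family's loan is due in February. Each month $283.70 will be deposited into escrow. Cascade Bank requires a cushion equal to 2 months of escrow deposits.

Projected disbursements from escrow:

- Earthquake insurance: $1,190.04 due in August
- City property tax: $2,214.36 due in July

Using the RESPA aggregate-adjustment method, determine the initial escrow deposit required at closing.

$1,985.90

Cushion = 2 × $283.70 = $567.40
Trial balance (start $0, +$283.70 each month, − disbursements):
  Feb: +$283.70 → $283.70
  Mar: +$283.70 → $567.40
  Apr: +$283.70 → $851.10
  May: +$283.70 → $1,134.80
  Jun: +$283.70 → $1,418.50
  Jul: +$283.70 − $2,214.36 → -$512.16
  Aug: +$283.70 − $1,190.04 → -$1,418.50
  Sep: +$283.70 → -$1,134.80
  Oct: +$283.70 → -$851.10
  Nov: +$283.70 → -$567.40
  Dec: +$283.70 → -$283.70
  Jan: +$283.70 → $0.00
Lowest trial balance = -$1,418.50 (Aug)
Initial deposit = cushion − low point = $567.40 − (-$1,418.50) = $1,985.90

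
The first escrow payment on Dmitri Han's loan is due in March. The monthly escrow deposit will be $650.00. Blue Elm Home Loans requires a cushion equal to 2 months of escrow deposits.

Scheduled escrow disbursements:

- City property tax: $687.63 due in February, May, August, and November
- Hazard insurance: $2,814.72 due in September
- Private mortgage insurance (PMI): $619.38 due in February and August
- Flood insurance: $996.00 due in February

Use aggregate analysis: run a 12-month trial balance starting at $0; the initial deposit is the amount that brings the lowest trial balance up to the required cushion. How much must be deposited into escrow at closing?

$1,559.36

Cushion = 2 × $650.00 = $1,300.00
Trial balance (start $0, +$650.00 each month, − disbursements):
  Mar: +$650.00 → $650.00
  Apr: +$650.00 → $1,300.00
  May: +$650.00 − $687.63 → $1,262.37
  Jun: +$650.00 → $1,912.37
  Jul: +$650.00 → $2,562.37
  Aug: +$650.00 − $1,307.01 → $1,905.36
  Sep: +$650.00 − $2,814.72 → -$259.36
  Oct: +$650.00 → $390.64
  Nov: +$650.00 − $687.63 → $353.01
  Dec: +$650.00 → $1,003.01
  Jan: +$650.00 → $1,653.01
  Feb: +$650.00 − $2,303.01 → $0.00
Lowest trial balance = -$259.36 (Sep)
Initial deposit = cushion − low point = $1,300.00 − (-$259.36) = $1,559.36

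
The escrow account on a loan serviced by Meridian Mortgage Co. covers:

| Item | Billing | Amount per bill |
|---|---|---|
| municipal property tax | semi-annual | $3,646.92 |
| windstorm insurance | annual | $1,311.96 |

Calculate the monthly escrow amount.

$717.15

Municipal property tax = $3,646.92 × 2 = $7,293.84 annually
Windstorm insurance = $1,311.96 annually
Annual escrow total = $7,293.84 + $1,311.96 = $8,605.80
Monthly = $8,605.80 ÷ 12 = $717.15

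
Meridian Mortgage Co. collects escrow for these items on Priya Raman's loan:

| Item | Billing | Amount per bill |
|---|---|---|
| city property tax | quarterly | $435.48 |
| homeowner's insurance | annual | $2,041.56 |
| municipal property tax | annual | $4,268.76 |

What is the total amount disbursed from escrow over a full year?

$8,052.24

City property tax — $435.48 × 4 = $1,741.92/yr
Homeowner's insurance — $2,041.56/yr
Municipal property tax — $4,268.76/yr
Annual escrow total = $1,741.92 + $2,041.56 + $4,268.76 = $8,052.24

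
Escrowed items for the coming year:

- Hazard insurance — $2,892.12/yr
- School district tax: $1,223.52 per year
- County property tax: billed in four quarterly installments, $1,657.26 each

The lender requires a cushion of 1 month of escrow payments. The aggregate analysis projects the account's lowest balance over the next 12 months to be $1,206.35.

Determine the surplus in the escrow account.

$310.96

Hazard insurance = $2,892.12 per year
School district tax = $1,223.52 per year
County property tax = $1,657.26 × 4 = $6,629.04 per year
Annual escrow total = $10,744.68
Monthly = $10,744.68 / 12 = $895.39
Required cushion = 1 × $895.39 = $895.39
Excess over cushion: $1,206.35 − $895.39 = $310.96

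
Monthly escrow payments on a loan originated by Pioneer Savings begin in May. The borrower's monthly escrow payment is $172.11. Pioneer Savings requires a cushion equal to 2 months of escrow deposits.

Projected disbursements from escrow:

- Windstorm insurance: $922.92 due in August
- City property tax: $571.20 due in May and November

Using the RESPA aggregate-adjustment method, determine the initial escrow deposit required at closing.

$1,204.77

Cushion = 2 × $172.11 = $344.22
Trial balance (start $0, +$172.11 each month, − disbursements):
  May: +$172.11 − $571.20 → -$399.09
  Jun: +$172.11 → -$226.98
  Jul: +$172.11 → -$54.87
  Aug: +$172.11 − $922.92 → -$805.68
  Sep: +$172.11 → -$633.57
  Oct: +$172.11 → -$461.46
  Nov: +$172.11 − $571.20 → -$860.55
  Dec: +$172.11 → -$688.44
  Jan: +$172.11 → -$516.33
  Feb: +$172.11 → -$344.22
  Mar: +$172.11 → -$172.11
  Apr: +$172.11 → $0.00
Lowest trial balance = -$860.55 (Nov)
Initial deposit = cushion − low point = $344.22 − (-$860.55) = $1,204.77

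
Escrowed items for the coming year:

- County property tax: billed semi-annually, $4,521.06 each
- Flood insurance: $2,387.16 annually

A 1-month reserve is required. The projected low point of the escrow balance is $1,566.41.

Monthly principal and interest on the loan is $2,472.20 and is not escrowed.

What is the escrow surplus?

$613.97

County property tax = $4,521.06 × 2 = $9,042.12 per year
Flood insurance = $2,387.16 per year
Yearly total = $11,429.28
Base monthly escrow = $11,429.28 ÷ 12 = $952.44
Cushion = 1 × $952.44 = $952.44
Surplus = $1,566.41 − $952.44 = $613.97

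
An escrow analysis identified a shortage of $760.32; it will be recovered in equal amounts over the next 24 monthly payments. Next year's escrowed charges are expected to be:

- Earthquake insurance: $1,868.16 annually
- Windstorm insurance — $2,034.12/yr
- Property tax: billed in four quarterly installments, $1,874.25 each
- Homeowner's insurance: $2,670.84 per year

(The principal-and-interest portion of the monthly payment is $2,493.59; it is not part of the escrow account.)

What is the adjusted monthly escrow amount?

Earthquake insurance: $1,868.16 per year
Windstorm insurance: $2,034.12 per year
Property tax: $1,874.25 × 4 = $7,497.00 per year
Homeowner's insurance: $2,670.84 per year
Combined annual = $14,070.12
Per month = $14,070.12 ÷ 12 = $1,172.51
Monthly shortage recovery: $760.32 ÷ 24 = $31.68
New monthly escrow = $1,172.51 + $31.68 = $1,204.19

$1,204.19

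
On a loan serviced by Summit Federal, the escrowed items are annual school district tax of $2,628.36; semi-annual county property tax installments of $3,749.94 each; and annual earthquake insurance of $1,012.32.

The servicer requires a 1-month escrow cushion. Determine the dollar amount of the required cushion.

School district tax = $2,628.36/yr
County property tax = $3,749.94 × 2 = $7,499.88/yr
Earthquake insurance = $1,012.32/yr
Yearly total = $2,628.36 + $7,499.88 + $1,012.32 = $11,140.56
Monthly escrow = $11,140.56 / 12 = $928.38
Reserve = 1 × $928.38 = $928.38

$928.38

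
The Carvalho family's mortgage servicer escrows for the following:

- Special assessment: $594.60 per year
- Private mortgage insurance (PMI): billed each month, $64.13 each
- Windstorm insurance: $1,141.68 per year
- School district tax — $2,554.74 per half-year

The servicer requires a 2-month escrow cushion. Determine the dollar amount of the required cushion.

Special assessment = $594.60 per year
Private mortgage insurance (PMI) = $64.13 × 12 = $769.56 per year
Windstorm insurance = $1,141.68 per year
School district tax = $2,554.74 × 2 = $5,109.48 per year
Yearly total = $7,615.32
Monthly = $7,615.32 ÷ 12 = $634.61
Required cushion = 2 × $634.61 = $1,269.22

$1,269.22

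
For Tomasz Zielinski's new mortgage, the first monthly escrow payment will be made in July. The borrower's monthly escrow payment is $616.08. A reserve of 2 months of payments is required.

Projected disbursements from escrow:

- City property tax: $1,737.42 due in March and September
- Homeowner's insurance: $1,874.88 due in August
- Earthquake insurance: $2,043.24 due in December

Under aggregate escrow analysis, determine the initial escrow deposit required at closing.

Cushion = 2 × $616.08 = $1,232.16
Trial balance (start $0, +$616.08 each month, − disbursements):
  Jul: +$616.08 → $616.08
  Aug: +$616.08 − $1,874.88 → -$642.72
  Sep: +$616.08 − $1,737.42 → -$1,764.06
  Oct: +$616.08 → -$1,147.98
  Nov: +$616.08 → -$531.90
  Dec: +$616.08 − $2,043.24 → -$1,959.06
  Jan: +$616.08 → -$1,342.98
  Feb: +$616.08 → -$726.90
  Mar: +$616.08 − $1,737.42 → -$1,848.24
  Apr: +$616.08 → -$1,232.16
  May: +$616.08 → -$616.08
  Jun: +$616.08 → $0.00
Lowest trial balance = -$1,959.06 (Dec)
Initial deposit = cushion − low point = $1,232.16 − (-$1,959.06) = $3,191.22

$3,191.22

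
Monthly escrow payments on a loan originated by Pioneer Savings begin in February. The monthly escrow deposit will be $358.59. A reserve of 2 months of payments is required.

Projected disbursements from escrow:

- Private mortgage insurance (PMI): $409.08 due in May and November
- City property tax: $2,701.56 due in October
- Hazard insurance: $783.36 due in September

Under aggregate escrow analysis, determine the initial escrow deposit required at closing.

Cushion = 2 × $358.59 = $717.18
Trial balance (start $0, +$358.59 each month, − disbursements):
  Feb: +$358.59 → $358.59
  Mar: +$358.59 → $717.18
  Apr: +$358.59 → $1,075.77
  May: +$358.59 − $409.08 → $1,025.28
  Jun: +$358.59 → $1,383.87
  Jul: +$358.59 → $1,742.46
  Aug: +$358.59 → $2,101.05
  Sep: +$358.59 − $783.36 → $1,676.28
  Oct: +$358.59 − $2,701.56 → -$666.69
  Nov: +$358.59 − $409.08 → -$717.18
  Dec: +$358.59 → -$358.59
  Jan: +$358.59 → $0.00
Lowest trial balance = -$717.18 (Nov)
Initial deposit = cushion − low point = $717.18 − (-$717.18) = $1,434.36

$1,434.36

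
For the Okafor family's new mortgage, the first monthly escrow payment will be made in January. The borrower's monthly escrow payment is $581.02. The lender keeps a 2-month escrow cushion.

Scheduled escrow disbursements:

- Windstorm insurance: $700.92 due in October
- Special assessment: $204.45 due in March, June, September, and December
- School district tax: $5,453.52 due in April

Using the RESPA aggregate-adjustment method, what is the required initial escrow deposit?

$4,495.93

Cushion = 2 × $581.02 = $1,162.04
Trial balance (start $0, +$581.02 each month, − disbursements):
  Jan: +$581.02 → $581.02
  Feb: +$581.02 → $1,162.04
  Mar: +$581.02 − $204.45 → $1,538.61
  Apr: +$581.02 − $5,453.52 → -$3,333.89
  May: +$581.02 → -$2,752.87
  Jun: +$581.02 − $204.45 → -$2,376.30
  Jul: +$581.02 → -$1,795.28
  Aug: +$581.02 → -$1,214.26
  Sep: +$581.02 − $204.45 → -$837.69
  Oct: +$581.02 − $700.92 → -$957.59
  Nov: +$581.02 → -$376.57
  Dec: +$581.02 − $204.45 → $0.00
Lowest trial balance = -$3,333.89 (Apr)
Initial deposit = cushion − low point = $1,162.04 − (-$3,333.89) = $4,495.93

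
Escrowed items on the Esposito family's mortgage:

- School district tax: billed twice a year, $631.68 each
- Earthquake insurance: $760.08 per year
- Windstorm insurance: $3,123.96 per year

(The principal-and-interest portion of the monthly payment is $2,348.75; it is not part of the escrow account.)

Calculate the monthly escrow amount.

School district tax = $631.68 × 2 = $1,263.36 per year
Earthquake insurance = $760.08 per year
Windstorm insurance = $3,123.96 per year
Annual escrow total = $5,147.40
Per month = $5,147.40 ÷ 12 = $428.95

$428.95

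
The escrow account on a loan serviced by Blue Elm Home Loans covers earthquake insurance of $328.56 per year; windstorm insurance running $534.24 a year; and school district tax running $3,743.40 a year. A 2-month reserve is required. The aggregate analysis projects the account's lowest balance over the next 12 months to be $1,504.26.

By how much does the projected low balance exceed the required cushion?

Earthquake insurance: $328.56 annually
Windstorm insurance: $534.24 annually
School district tax: $3,743.40 annually
Total annual escrow = $328.56 + $534.24 + $3,743.40 = $4,606.20
Per month = $4,606.20 ÷ 12 = $383.85
Required reserve = 2 × $383.85 = $767.70
Surplus = $1,504.26 − $767.70 = $736.56

$736.56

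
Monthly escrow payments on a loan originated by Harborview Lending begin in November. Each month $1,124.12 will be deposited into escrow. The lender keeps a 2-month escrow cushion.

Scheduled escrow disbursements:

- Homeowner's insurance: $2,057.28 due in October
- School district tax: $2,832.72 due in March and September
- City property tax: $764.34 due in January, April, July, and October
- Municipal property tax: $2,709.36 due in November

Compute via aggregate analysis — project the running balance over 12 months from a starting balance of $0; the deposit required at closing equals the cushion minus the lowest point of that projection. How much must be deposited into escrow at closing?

Cushion = 2 × $1,124.12 = $2,248.24
Trial balance (start $0, +$1,124.12 each month, − disbursements):
  Nov: +$1,124.12 − $2,709.36 → -$1,585.24
  Dec: +$1,124.12 → -$461.12
  Jan: +$1,124.12 − $764.34 → -$101.34
  Feb: +$1,124.12 → $1,022.78
  Mar: +$1,124.12 − $2,832.72 → -$685.82
  Apr: +$1,124.12 − $764.34 → -$326.04
  May: +$1,124.12 → $798.08
  Jun: +$1,124.12 → $1,922.20
  Jul: +$1,124.12 − $764.34 → $2,281.98
  Aug: +$1,124.12 → $3,406.10
  Sep: +$1,124.12 − $2,832.72 → $1,697.50
  Oct: +$1,124.12 − $2,821.62 → $0.00
Lowest trial balance = -$1,585.24 (Nov)
Initial deposit = cushion − low point = $2,248.24 − (-$1,585.24) = $3,833.48

$3,833.48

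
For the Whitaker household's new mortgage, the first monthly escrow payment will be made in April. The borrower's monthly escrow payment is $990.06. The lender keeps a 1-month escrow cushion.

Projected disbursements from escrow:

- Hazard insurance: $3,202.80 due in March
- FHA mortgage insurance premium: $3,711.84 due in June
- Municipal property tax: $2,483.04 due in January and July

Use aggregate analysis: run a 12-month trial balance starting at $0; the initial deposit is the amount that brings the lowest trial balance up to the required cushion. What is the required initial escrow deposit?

$3,224.70

Cushion = 1 × $990.06 = $990.06
Trial balance (start $0, +$990.06 each month, − disbursements):
  Apr: +$990.06 → $990.06
  May: +$990.06 → $1,980.12
  Jun: +$990.06 − $3,711.84 → -$741.66
  Jul: +$990.06 − $2,483.04 → -$2,234.64
  Aug: +$990.06 → -$1,244.58
  Sep: +$990.06 → -$254.52
  Oct: +$990.06 → $735.54
  Nov: +$990.06 → $1,725.60
  Dec: +$990.06 → $2,715.66
  Jan: +$990.06 − $2,483.04 → $1,222.68
  Feb: +$990.06 → $2,212.74
  Mar: +$990.06 − $3,202.80 → $0.00
Lowest trial balance = -$2,234.64 (Jul)
Initial deposit = cushion − low point = $990.06 − (-$2,234.64) = $3,224.70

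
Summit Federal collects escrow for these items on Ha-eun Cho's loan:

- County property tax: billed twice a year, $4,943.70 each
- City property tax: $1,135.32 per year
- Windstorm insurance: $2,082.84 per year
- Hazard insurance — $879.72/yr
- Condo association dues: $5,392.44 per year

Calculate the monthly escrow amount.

$1,614.81

County property tax = $4,943.70 × 2 = $9,887.40 annually
City property tax = $1,135.32 annually
Windstorm insurance = $2,082.84 annually
Hazard insurance = $879.72 annually
Condo association dues = $5,392.44 annually
Total per year = $9,887.40 + $1,135.32 + $2,082.84 + $879.72 + $5,392.44 = $19,377.72
Base monthly escrow = $19,377.72 ÷ 12 = $1,614.81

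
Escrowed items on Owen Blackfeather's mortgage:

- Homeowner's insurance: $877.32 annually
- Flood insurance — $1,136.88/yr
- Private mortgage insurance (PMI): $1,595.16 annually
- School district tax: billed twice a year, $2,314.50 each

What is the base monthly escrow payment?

Homeowner's insurance = $877.32/yr
Flood insurance = $1,136.88/yr
Private mortgage insurance (PMI) = $1,595.16/yr
School district tax = $2,314.50 × 2 = $4,629.00/yr
Total per year = $8,238.36
Base monthly escrow = $8,238.36 ÷ 12 = $686.53

$686.53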